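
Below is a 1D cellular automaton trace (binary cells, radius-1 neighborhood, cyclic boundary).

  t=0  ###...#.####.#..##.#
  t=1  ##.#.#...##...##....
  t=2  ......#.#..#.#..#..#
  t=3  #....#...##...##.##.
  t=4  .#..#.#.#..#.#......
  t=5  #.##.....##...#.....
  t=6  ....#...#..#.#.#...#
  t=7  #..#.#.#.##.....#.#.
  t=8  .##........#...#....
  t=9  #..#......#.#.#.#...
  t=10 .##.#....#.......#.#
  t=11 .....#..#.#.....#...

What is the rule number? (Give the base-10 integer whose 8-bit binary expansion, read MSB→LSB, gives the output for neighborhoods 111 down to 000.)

  nb ###: next=#  (t=0,i=0, bit7=1)
  nb ##.: next=.  (t=0,i=2, bit6=0)
  nb #.#: next=.  (t=0,i=7, bit5=0)
  nb #..: next=#  (t=0,i=3, bit4=1)
  nb .##: next=.  (t=0,i=8, bit3=0)
  nb .#.: next=.  (t=0,i=6, bit2=0)
  nb ..#: next=#  (t=0,i=5, bit1=1)
  nb ...: next=.  (t=0,i=4, bit0=0)
  bits 10010010 = 146

146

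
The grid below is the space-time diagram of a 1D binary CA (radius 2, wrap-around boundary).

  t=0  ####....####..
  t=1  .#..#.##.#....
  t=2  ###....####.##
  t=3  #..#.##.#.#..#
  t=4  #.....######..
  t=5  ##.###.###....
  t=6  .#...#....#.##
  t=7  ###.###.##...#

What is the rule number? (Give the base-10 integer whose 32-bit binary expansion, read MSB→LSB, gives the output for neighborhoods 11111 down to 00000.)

  nb #####: next=#  (t=2,i=0, bit31=1)
  nb ####.: next=.  (t=0,i=2, bit30=0)
  nb ###.#: next=#  (t=2,i=10, bit29=1)
  nb ###..: next=.  (t=0,i=3, bit28=0)
  nb ##.##: next=.  (t=2,i=11, bit27=0)
  nb ##.#.: next=#  (t=1,i=8, bit26=1)
  nb ##..#: next=.  (t=0,i=12, bit25=0)
  nb ##...: next=#  (t=0,i=4, bit24=1)
  nb #.###: next=.  (t=2,i=12, bit23=0)
  nb #.##.: next=.  (t=1,i=6, bit22=0)
  nb #.#.#: next=#  (t=3,i=8, bit21=1)
  nb #.#..: next=#  (t=1,i=9, bit20=1)
  nb #..##: next=.  (t=0,i=13, bit19=0)
  nb #..#.: next=.  (t=1,i=3, bit18=0)
  nb #...#: next=.  (t=6,i=3, bit17=0)
  nb #....: next=.  (t=0,i=5, bit16=0)
  nb .####: next=#  (t=0,i=1, bit15=1)
  nb .###.: next=.  (t=5,i=4, bit14=0)
  nb .##.#: next=#  (t=1,i=7, bit13=1)
  nb .##..: next=#  (t=3,i=0, bit12=1)
  nb .#.##: next=.  (t=1,i=5, bit11=0)
  nb .#.#.: next=#  (t=3,i=9, bit10=1)
  nb .#..#: next=#  (t=1,i=2, bit9=1)
  nb .#...: next=#  (t=1,i=10, bit8=1)
  nb ..###: next=.  (t=0,i=0, bit7=0)
  nb ..##.: next=.  (t=3,i=13, bit6=0)
  nb ..#.#: next=.  (t=1,i=4, bit5=0)
  nb ..#..: next=#  (t=1,i=1, bit4=1)
  nb ...##: next=#  (t=0,i=7, bit3=1)
  nb ...#.: next=#  (t=1,i=0, bit2=1)
  nb ....#: next=#  (t=0,i=6, bit1=1)
  nb .....: next=#  (t=1,i=12, bit0=1)
  bits 10100101001100001011011100011111 = 2771433247

2771433247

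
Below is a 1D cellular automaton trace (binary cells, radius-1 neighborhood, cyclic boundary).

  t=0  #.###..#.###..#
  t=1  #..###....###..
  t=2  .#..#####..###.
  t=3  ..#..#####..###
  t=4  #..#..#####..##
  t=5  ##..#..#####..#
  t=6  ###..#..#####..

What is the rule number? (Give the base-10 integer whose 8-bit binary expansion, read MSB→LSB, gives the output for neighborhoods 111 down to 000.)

  [7] ### => #  t=0,i=3
  [6] ##. => #  t=0,i=0
  [5] #.# => .  t=0,i=1
  [4] #.. => #  t=0,i=5
  [3] .## => .  t=0,i=2
  [2] .#. => .  t=0,i=7
  [1] ..# => .  t=0,i=6
  [0] ... => #  t=1,i=7
  bits 11010001 = 209

209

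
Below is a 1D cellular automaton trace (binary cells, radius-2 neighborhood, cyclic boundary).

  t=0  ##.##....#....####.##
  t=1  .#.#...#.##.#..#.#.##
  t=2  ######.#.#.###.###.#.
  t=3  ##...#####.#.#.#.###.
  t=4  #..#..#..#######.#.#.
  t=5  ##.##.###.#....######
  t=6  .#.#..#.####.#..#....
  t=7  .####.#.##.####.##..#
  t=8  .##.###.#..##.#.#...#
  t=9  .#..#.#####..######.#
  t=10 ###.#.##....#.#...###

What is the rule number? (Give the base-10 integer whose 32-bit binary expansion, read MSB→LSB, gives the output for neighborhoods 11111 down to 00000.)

620398386

  [31] ##### => .  t=2,i=2
  [30] ####. => .  t=0,i=0
  [29] ###.# => #  t=0,i=1
  [28] ###.. => .  t=9,i=10
  [27] ##.## => .  t=0,i=2
  [26] ##.#. => #  t=1,i=0
  [25] ##..# => .  t=7,i=18
  [24] ##... => .  t=0,i=5
  [23] #.### => #  t=0,i=19
  [22] #.##. => #  t=0,i=3
  [21] #.#.# => #  t=1,i=1
  [20] #.#.. => #  t=1,i=3
  [19] #..## => #  t=4,i=8
  [18] #..#. => .  t=1,i=14
  [17] #...# => #  t=1,i=5
  [16] #.... => .  t=0,i=6
  [15] .#### => #  t=0,i=15
  [14] .###. => .  t=2,i=12
  [13] .##.# => .  t=1,i=10
  [12] .##.. => .  t=0,i=4
  [11] .#.## => .  t=1,i=8
  [10] .#.#. => #  t=1,i=2
  [9] .#..# => #  t=1,i=13
  [8] .#... => #  t=0,i=10
  [7] ..### => .  t=0,i=14
  [6] ..##. => .  t=8,i=11
  [5] ..#.# => #  t=1,i=7
  [4] ..#.. => #  t=0,i=9
  [3] ...## => .  t=0,i=13
  [2] ...#. => .  t=0,i=8
  [1] ....# => #  t=0,i=7
  [0] ..... => .  t=6,i=19
  bits 00100100111110101000011100110010 = 620398386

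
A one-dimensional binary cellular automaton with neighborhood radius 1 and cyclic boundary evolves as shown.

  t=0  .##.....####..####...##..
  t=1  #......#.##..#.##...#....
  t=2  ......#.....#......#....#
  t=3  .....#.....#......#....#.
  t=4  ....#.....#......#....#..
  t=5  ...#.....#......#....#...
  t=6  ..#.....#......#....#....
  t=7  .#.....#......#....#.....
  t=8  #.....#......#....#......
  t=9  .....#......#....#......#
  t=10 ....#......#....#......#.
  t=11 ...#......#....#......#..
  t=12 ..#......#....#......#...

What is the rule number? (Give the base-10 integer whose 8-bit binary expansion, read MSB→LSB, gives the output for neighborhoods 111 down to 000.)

130

  ### -> #   bit 7 = 1  t=0,i=9
  ##. -> .   bit 6 = 0  t=0,i=2
  #.# -> .   bit 5 = 0  t=1,i=8
  #.. -> .   bit 4 = 0  t=0,i=3
  .## -> .   bit 3 = 0  t=0,i=1
  .#. -> .   bit 2 = 0  t=1,i=0
  ..# -> #   bit 1 = 1  t=0,i=0
  ... -> .   bit 0 = 0  t=0,i=4
  bits 10000010 = 130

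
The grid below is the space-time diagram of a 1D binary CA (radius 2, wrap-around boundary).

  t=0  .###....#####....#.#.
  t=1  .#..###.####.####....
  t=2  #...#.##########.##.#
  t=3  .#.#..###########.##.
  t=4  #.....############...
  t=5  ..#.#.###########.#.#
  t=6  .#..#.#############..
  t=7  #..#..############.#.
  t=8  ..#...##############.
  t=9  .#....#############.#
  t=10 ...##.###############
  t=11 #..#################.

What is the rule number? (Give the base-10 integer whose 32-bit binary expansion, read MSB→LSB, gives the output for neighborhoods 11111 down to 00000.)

  ##### -> #   bit 31 = 1  t=0,i=10
  ####. -> #   bit 30 = 1  t=0,i=11
  ###.# -> #   bit 29 = 1  t=1,i=6
  ###.. -> .   bit 28 = 0  t=0,i=3
  ##.## -> #   bit 27 = 1  t=1,i=7
  ##.#. -> #   bit 26 = 1  t=5,i=17
  ##..# -> .   bit 25 = 0  t=3,i=20
  ##... -> #   bit 24 = 1  t=0,i=4
  #.### -> #   bit 23 = 1  t=1,i=8
  #.##. -> .   bit 22 = 0  t=2,i=17
  #.#.# -> #   bit 21 = 1  t=5,i=4
  #.#.. -> .   bit 20 = 0  t=0,i=19
  #..## -> .   bit 19 = 0  t=0,i=0
  #..#. -> #   bit 18 = 1  t=3,i=0
  #...# -> .   bit 17 = 0  t=2,i=2
  #.... -> #   bit 16 = 1  t=0,i=5
  .#### -> #   bit 15 = 1  t=0,i=9
  .###. -> .   bit 14 = 0  t=0,i=2
  .##.# -> #   bit 13 = 1  t=2,i=18
  .##.. -> .   bit 12 = 0  t=2,i=0
  .#.## -> .   bit 11 = 0  t=2,i=5
  .#.#. -> .   bit 10 = 0  t=0,i=18
  .#..# -> .   bit 9 = 0  t=0,i=20
  .#... -> .   bit 8 = 0  t=4,i=1
  ..### -> #   bit 7 = 1  t=0,i=1
  ..##. -> #   bit 6 = 1  t=10,i=3
  ..#.# -> .   bit 5 = 0  t=0,i=17
  ..#.. -> .   bit 4 = 0  t=1,i=1
  ...## -> .   bit 3 = 0  t=0,i=7
  ...#. -> #   bit 2 = 1  t=0,i=16
  ....# -> #   bit 1 = 1  t=0,i=6
  ..... -> .   bit 0 = 0  t=1,i=19
  bits 11101101101001011010000011000110 = 3987054790

3987054790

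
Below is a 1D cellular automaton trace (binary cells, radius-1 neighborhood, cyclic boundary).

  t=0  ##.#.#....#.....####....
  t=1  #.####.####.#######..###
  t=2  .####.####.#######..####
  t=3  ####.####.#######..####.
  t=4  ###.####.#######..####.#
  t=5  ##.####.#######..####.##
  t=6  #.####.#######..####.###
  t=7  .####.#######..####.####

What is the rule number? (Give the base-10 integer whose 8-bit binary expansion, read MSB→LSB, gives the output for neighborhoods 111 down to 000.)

175

  [7] ### => #  t=0,i=17
  [6] ##. => .  t=0,i=1
  [5] #.# => #  t=0,i=2
  [4] #.. => .  t=0,i=6
  [3] .## => #  t=0,i=0
  [2] .#. => #  t=0,i=3
  [1] ..# => #  t=0,i=9
  [0] ... => #  t=0,i=7
  bits 10101111 = 175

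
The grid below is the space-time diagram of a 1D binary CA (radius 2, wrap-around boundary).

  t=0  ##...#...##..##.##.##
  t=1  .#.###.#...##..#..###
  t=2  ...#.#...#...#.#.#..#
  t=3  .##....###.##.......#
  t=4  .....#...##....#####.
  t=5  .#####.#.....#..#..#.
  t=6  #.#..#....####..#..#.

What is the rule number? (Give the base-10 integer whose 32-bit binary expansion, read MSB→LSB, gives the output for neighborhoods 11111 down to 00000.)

982155287

  #####|.  b31=0 t=4,i=17
  ####.|.  b30=0 t=0,i=0
  ###.#|#  b29=1 t=1,i=5
  ###..|#  b28=1 t=0,i=1
  ##.##|#  b27=1 t=0,i=15
  ##.#.|.  b26=0 t=1,i=0
  ##..#|#  b25=1 t=0,i=11
  ##...|.  b24=0 t=0,i=2
  #.###|#  b23=1 t=0,i=19
  #.##.|.  b22=0 t=0,i=16
  #.#.#|.  b21=0 t=1,i=1
  #.#..|.  b20=0 t=1,i=7
  #..##|#  b19=1 t=0,i=12
  #..#.|.  b18=0 t=1,i=14
  #...#|#  b17=1 t=0,i=3
  #....|.  b16=0 t=3,i=4
  .####|#  b15=1 t=0,i=20
  .###.|.  b14=0 t=1,i=4
  .##.#|.  b13=0 t=0,i=14
  .##..|.  b12=0 t=0,i=10
  .#.##|.  b11=0 t=1,i=2
  .#.#.|.  b10=0 t=2,i=4
  .#..#|.  b9=0 t=1,i=16
  .#...|.  b8=0 t=0,i=6
  ..###|.  b7=0 t=1,i=18
  ..##.|.  b6=0 t=0,i=9
  ..#.#|.  b5=0 t=2,i=3
  ..#..|#  b4=1 t=0,i=5
  ...##|.  b3=0 t=0,i=8
  ...#.|#  b2=1 t=0,i=4
  ....#|#  b1=1 t=3,i=5
  .....|#  b0=1 t=3,i=15
  bits 00111010100010101000000000010111 = 982155287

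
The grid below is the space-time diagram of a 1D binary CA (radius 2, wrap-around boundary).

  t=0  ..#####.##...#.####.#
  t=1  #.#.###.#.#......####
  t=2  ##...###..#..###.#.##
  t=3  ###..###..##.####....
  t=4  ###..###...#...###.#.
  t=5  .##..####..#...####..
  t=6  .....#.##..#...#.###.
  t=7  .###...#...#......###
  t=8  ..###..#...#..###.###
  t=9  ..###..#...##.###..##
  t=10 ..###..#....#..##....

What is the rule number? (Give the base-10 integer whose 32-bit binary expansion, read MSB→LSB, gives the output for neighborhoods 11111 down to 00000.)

4115686035

  #####|#  b31=1 t=0,i=4
  ####.|#  b30=1 t=0,i=5
  ###.#|#  b29=1 t=0,i=6
  ###..|#  b28=1 t=2,i=1
  ##.##|.  b27=0 t=0,i=7
  ##.#.|#  b26=1 t=0,i=19
  ##..#|.  b25=0 t=2,i=8
  ##...|#  b24=1 t=0,i=10
  #.###|.  b23=0 t=0,i=15
  #.##.|#  b22=1 t=0,i=8
  #.#.#|.  b21=0 t=1,i=2
  #.#..|#  b20=1 t=0,i=20
  #..##|.  b19=0 t=0,i=1
  #..#.|.  b18=0 t=2,i=9
  #...#|.  b17=0 t=0,i=11
  #....|.  b16=0 t=1,i=12
  .####|.  b15=0 t=0,i=3
  .###.|#  b14=1 t=1,i=5
  .##.#|#  b13=1 t=3,i=11
  .##..|.  b12=0 t=0,i=9
  .#.##|.  b11=0 t=0,i=14
  .#.#.|.  b10=0 t=1,i=9
  .#..#|#  b9=1 t=0,i=0
  .#...|.  b8=0 t=1,i=11
  ..###|#  b7=1 t=0,i=2
  ..##.|.  b6=0 t=3,i=10
  ..#.#|.  b5=0 t=0,i=13
  ..#..|#  b4=1 t=2,i=10
  ...##|.  b3=0 t=1,i=16
  ...#.|.  b2=0 t=0,i=12
  ....#|#  b1=1 t=1,i=15
  .....|#  b0=1 t=1,i=13
  bits 11110101010100000110001010010011 = 4115686035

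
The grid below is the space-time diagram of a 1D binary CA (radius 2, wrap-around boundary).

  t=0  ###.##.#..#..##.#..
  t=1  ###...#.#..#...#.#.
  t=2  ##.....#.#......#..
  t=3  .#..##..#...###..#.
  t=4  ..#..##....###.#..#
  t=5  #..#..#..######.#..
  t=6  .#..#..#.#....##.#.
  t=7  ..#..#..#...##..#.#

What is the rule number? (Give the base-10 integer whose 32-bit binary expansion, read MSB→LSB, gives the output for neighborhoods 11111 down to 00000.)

  #####|.  b31=0 t=5,i=11
  ####.|.  b30=0 t=5,i=13
  ###.#|#  b29=1 t=0,i=2
  ###..|.  b28=0 t=1,i=2
  ##.##|.  b27=0 t=0,i=3
  ##.#.|#  b26=1 t=0,i=6
  ##..#|#  b25=1 t=3,i=6
  ##...|.  b24=0 t=1,i=3
  #.###|#  b23=1 t=1,i=0
  #.##.|.  b22=0 t=0,i=4
  #.#.#|.  b21=0 t=1,i=17
  #.#..|.  b20=0 t=0,i=7
  #..##|.  b19=0 t=0,i=12
  #..#.|.  b18=0 t=0,i=9
  #...#|.  b17=0 t=1,i=4
  #....|.  b16=0 t=2,i=3
  .####|.  b15=0 t=5,i=10
  .###.|#  b14=1 t=0,i=1
  .##.#|.  b13=0 t=0,i=5
  .##..|#  b12=1 t=2,i=1
  .#.##|.  b11=0 t=1,i=18
  .#.#.|#  b10=1 t=1,i=7
  .#..#|#  b9=1 t=0,i=8
  .#...|.  b8=0 t=1,i=12
  ..###|#  b7=1 t=0,i=0
  ..##.|.  b6=0 t=0,i=13
  ..#.#|.  b5=0 t=1,i=6
  ..#..|.  b4=0 t=0,i=10
  ...##|#  b3=1 t=3,i=11
  ...#.|.  b2=0 t=1,i=5
  ....#|#  b1=1 t=2,i=5
  .....|#  b0=1 t=2,i=4
  bits 00100110100000000101011010001011 = 645944971

645944971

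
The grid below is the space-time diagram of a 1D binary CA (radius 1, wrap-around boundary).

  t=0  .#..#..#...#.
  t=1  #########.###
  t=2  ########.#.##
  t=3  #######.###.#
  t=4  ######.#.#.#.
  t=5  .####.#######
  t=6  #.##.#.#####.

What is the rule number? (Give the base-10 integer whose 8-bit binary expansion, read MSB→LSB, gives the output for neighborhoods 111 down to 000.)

  nb ###: next=#  (t=1,i=0, bit7=1)
  nb ##.: next=.  (t=1,i=8, bit6=0)
  nb #.#: next=#  (t=1,i=9, bit5=1)
  nb #..: next=#  (t=0,i=2, bit4=1)
  nb .##: next=.  (t=1,i=10, bit3=0)
  nb .#.: next=#  (t=0,i=1, bit2=1)
  nb ..#: next=#  (t=0,i=0, bit1=1)
  nb ...: next=.  (t=0,i=9, bit0=0)
  bits 10110110 = 182

182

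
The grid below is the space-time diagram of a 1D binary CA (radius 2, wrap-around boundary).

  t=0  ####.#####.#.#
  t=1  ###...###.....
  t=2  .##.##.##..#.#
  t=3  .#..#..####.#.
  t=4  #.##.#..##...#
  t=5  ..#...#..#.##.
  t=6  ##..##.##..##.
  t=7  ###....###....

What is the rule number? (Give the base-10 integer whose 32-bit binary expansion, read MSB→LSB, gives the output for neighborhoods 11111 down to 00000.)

3527857677

  ##### -> #   bit 31 = 1  t=0,i=1
  ####. -> #   bit 30 = 1  t=0,i=2
  ###.# -> .   bit 29 = 0  t=0,i=3
  ###.. -> #   bit 28 = 1  t=1,i=2
  ##.## -> .   bit 27 = 0  t=0,i=4
  ##.#. -> .   bit 26 = 0  t=0,i=10
  ##..# -> #   bit 25 = 1  t=2,i=9
  ##... -> .   bit 24 = 0  t=1,i=3
  #.### -> .   bit 23 = 0  t=0,i=5
  #.##. -> #   bit 22 = 1  t=2,i=1
  #.#.# -> .   bit 21 = 0  t=0,i=11
  #.#.. -> .   bit 20 = 0  t=3,i=12
  #..## -> .   bit 19 = 0  t=3,i=6
  #..#. -> #   bit 18 = 1  t=2,i=10
  #...# -> #   bit 17 = 1  t=1,i=4
  #.... -> .   bit 16 = 0  t=1,i=10
  .#### -> #   bit 15 = 1  t=0,i=0
  .###. -> #   bit 14 = 1  t=1,i=1
  .##.# -> .   bit 13 = 0  t=2,i=2
  .##.. -> #   bit 12 = 1  t=2,i=8
  .#.## -> .   bit 11 = 0  t=0,i=12
  .#.#. -> #   bit 10 = 1  t=2,i=12
  .#..# -> #   bit 9 = 1  t=3,i=2
  .#... -> .   bit 8 = 0  t=5,i=3
  ..### -> .   bit 7 = 0  t=1,i=0
  ..##. -> .   bit 6 = 0  t=4,i=8
  ..#.# -> .   bit 5 = 0  t=2,i=11
  ..#.. -> .   bit 4 = 0  t=3,i=1
  ...## -> #   bit 3 = 1  t=1,i=5
  ...#. -> #   bit 2 = 1  t=5,i=1
  ....# -> .   bit 1 = 0  t=1,i=12
  ..... -> #   bit 0 = 1  t=1,i=11
  bits 11010010010001101101011000001101 = 3527857677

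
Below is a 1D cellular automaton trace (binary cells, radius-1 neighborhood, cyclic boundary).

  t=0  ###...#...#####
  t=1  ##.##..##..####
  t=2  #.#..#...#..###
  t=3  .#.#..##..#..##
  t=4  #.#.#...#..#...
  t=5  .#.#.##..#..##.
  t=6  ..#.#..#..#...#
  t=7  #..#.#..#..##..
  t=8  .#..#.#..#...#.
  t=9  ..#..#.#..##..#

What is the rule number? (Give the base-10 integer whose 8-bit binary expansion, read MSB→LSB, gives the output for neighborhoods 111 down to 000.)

  ###|#  b7=1 t=0,i=0
  ##.|.  b6=0 t=0,i=2
  #.#|#  b5=1 t=1,i=2
  #..|#  b4=1 t=0,i=3
  .##|.  b3=0 t=0,i=10
  .#.|.  b2=0 t=0,i=6
  ..#|.  b1=0 t=0,i=5
  ...|#  b0=1 t=0,i=4
  bits 10110001 = 177

177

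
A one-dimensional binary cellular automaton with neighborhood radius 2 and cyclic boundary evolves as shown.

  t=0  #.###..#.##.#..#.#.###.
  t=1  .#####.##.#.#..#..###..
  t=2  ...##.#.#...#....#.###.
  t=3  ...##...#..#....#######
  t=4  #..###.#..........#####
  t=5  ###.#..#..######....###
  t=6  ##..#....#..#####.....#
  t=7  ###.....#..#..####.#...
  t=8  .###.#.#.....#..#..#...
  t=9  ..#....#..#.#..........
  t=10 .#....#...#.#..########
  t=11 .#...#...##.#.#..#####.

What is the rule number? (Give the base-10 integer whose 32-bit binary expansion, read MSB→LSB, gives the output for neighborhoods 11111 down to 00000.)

  [31] ##### => #  t=1,i=3
  [30] ####. => #  t=1,i=4
  [29] ###.# => .  t=0,i=21
  [28] ###.. => #  t=0,i=4
  [27] ##.## => #  t=1,i=6
  [26] ##.#. => .  t=0,i=11
  [25] ##..# => #  t=0,i=5
  [24] ##... => #  t=1,i=21
  [23] #.### => #  t=0,i=2
  [22] #.##. => .  t=0,i=9
  [21] #.#.# => .  t=0,i=0
  [20] #.#.. => #  t=0,i=12
  [19] #..## => #  t=1,i=17
  [18] #..#. => .  t=0,i=6
  [17] #...# => .  t=1,i=22
  [16] #.... => .  t=2,i=0
  [15] .#### => .  t=1,i=2
  [14] .###. => #  t=0,i=3
  [13] .##.# => #  t=0,i=10
  [12] .##.. => #  t=3,i=4
  [11] .#.## => #  t=0,i=1
  [10] .#.#. => .  t=0,i=16
  [9] .#..# => .  t=0,i=13
  [8] .#... => .  t=2,i=9
  [7] ..### => .  t=1,i=1
  [6] ..##. => #  t=2,i=3
  [5] ..#.# => #  t=0,i=7
  [4] ..#.. => .  t=1,i=15
  [3] ...## => .  t=1,i=0
  [2] ...#. => #  t=2,i=11
  [1] ....# => .  t=2,i=1
  [0] ..... => #  t=4,i=10
  bits 11011011100110000111100001100101 = 3684202597

3684202597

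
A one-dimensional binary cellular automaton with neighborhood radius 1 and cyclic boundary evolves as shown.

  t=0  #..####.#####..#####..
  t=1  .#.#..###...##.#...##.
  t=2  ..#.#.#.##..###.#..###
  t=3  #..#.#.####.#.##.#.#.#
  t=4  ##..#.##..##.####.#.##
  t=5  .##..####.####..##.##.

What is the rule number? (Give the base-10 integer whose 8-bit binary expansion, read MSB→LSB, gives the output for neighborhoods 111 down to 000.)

120

  nb ###: next=.  (t=0,i=4, bit7=0)
  nb ##.: next=#  (t=0,i=6, bit6=1)
  nb #.#: next=#  (t=0,i=7, bit5=1)
  nb #..: next=#  (t=0,i=1, bit4=1)
  nb .##: next=#  (t=0,i=3, bit3=1)
  nb .#.: next=.  (t=0,i=0, bit2=0)
  nb ..#: next=.  (t=0,i=2, bit1=0)
  nb ...: next=.  (t=1,i=10, bit0=0)
  bits 01111000 = 120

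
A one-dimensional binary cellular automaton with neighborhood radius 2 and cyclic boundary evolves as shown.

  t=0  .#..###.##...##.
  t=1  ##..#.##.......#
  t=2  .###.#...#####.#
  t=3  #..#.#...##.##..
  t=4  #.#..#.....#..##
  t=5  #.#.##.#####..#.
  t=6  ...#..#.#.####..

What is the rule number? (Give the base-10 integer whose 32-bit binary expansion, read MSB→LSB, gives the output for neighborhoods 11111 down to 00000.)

  [31] ##### => .  t=2,i=11
  [30] ####. => #  t=2,i=12
  [29] ###.# => #  t=0,i=6
  [28] ###.. => #  t=1,i=1
  [27] ##.## => #  t=0,i=7
  [26] ##.#. => .  t=2,i=4
  [25] ##..# => #  t=0,i=15
  [24] ##... => .  t=0,i=10
  [23] #.### => .  t=2,i=1
  [22] #.##. => .  t=0,i=8
  [21] #.#.# => .  t=2,i=15
  [20] #.#.. => #  t=2,i=5
  [19] #..## => .  t=0,i=3
  [18] #..#. => #  t=0,i=0
  [17] #...# => .  t=0,i=11
  [16] #.... => #  t=1,i=9
  [15] .#### => #  t=2,i=10
  [14] .###. => .  t=0,i=5
  [13] .##.# => .  t=3,i=10
  [12] .##.. => .  t=0,i=9
  [11] .#.## => #  t=1,i=5
  [10] .#.#. => .  t=3,i=4
  [9] .#..# => .  t=0,i=2
  [8] .#... => .  t=2,i=6
  [7] ..### => #  t=0,i=4
  [6] ..##. => .  t=0,i=13
  [5] ..#.# => .  t=1,i=4
  [4] ..#.. => #  t=0,i=1
  [3] ...## => .  t=0,i=12
  [2] ...#. => #  t=4,i=10
  [1] ....# => #  t=1,i=13
  [0] ..... => #  t=1,i=10
  bits 01111010000101011000100010010111 = 2048231575

2048231575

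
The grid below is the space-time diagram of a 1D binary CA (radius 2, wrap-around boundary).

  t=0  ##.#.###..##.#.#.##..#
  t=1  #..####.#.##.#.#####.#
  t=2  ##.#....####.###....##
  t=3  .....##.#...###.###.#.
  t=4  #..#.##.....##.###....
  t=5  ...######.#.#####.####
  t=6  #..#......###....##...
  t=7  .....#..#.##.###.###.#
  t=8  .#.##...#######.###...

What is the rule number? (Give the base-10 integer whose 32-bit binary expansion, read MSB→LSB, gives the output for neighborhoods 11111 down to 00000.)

  #####|.  b31=0 t=1,i=17
  ####.|.  b30=0 t=1,i=5
  ###.#|.  b29=0 t=0,i=1
  ###..|.  b28=0 t=0,i=7
  ##.##|#  b27=1 t=1,i=20
  ##.#.|.  b26=0 t=0,i=2
  ##..#|#  b25=1 t=0,i=8
  ##...|#  b24=1 t=2,i=16
  #.###|#  b23=1 t=0,i=5
  #.##.|#  b22=1 t=0,i=17
  #.#.#|#  b21=1 t=0,i=3
  #.#..|.  b20=0 t=2,i=3
  #..##|.  b19=0 t=0,i=9
  #..#.|.  b18=0 t=4,i=2
  #...#|.  b17=0 t=3,i=10
  #....|#  b16=1 t=2,i=5
  .####|.  b15=0 t=1,i=4
  .###.|#  b14=1 t=0,i=0
  .##.#|#  b13=1 t=0,i=11
  .##..|#  b12=1 t=0,i=18
  .#.##|#  b11=1 t=0,i=4
  .#.#.|.  b10=0 t=0,i=14
  .#..#|.  b9=0 t=4,i=1
  .#...|.  b8=0 t=2,i=4
  ..###|#  b7=1 t=0,i=21
  ..##.|#  b6=1 t=0,i=10
  ..#.#|#  b5=1 t=4,i=3
  ..#..|.  b4=0 t=4,i=0
  ...##|.  b3=0 t=2,i=7
  ...#.|#  b2=1 t=4,i=21
  ....#|#  b1=1 t=2,i=6
  .....|.  b0=0 t=3,i=1
  bits 00001011111000010111100011100110 = 199325926

199325926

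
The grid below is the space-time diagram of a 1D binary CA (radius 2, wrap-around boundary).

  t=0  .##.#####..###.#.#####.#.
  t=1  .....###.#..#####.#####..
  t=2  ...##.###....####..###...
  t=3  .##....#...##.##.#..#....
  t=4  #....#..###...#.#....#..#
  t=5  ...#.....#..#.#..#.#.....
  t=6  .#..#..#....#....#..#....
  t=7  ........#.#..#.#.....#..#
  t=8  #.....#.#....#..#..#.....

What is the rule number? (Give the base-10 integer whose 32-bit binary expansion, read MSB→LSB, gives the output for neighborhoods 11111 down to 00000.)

3865233706

  #####|#  b31=1 t=0,i=6
  ####.|#  b30=1 t=0,i=7
  ###.#|#  b29=1 t=0,i=13
  ###..|.  b28=0 t=0,i=8
  ##.##|.  b27=0 t=0,i=3
  ##.#.|#  b26=1 t=0,i=14
  ##..#|#  b25=1 t=0,i=9
  ##...|.  b24=0 t=1,i=23
  #.###|.  b23=0 t=0,i=4
  #.##.|#  b22=1 t=3,i=14
  #.#.#|#  b21=1 t=0,i=15
  #.#..|.  b20=0 t=0,i=23
  #..##|.  b19=0 t=0,i=0
  #..#.|.  b18=0 t=3,i=19
  #...#|#  b17=1 t=3,i=9
  #....|.  b16=0 t=1,i=24
  .####|#  b15=1 t=0,i=5
  .###.|#  b14=1 t=0,i=12
  .##.#|.  b13=0 t=0,i=2
  .##..|.  b12=0 t=3,i=2
  .#.##|#  b11=1 t=0,i=16
  .#.#.|.  b10=0 t=4,i=15
  .#..#|.  b9=0 t=0,i=24
  .#...|#  b8=1 t=3,i=8
  ..###|.  b7=0 t=0,i=11
  ..##.|.  b6=0 t=0,i=1
  ..#.#|#  b5=1 t=4,i=14
  ..#..|.  b4=0 t=3,i=7
  ...##|#  b3=1 t=1,i=4
  ...#.|.  b2=0 t=3,i=6
  ....#|#  b1=1 t=1,i=3
  .....|.  b0=0 t=1,i=0
  bits 11100110011000101100100100101010 = 3865233706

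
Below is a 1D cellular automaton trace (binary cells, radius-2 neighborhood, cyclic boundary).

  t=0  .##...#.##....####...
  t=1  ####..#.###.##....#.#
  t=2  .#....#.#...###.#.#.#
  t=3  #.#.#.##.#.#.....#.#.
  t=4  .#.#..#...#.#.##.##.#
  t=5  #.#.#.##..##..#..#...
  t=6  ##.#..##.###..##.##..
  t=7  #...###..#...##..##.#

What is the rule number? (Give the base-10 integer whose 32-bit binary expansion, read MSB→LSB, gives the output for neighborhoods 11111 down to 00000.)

  ##### -> #   bit 31 = 1  t=1,i=1
  ####. -> .   bit 30 = 0  t=0,i=16
  ###.# -> .   bit 29 = 0  t=1,i=10
  ###.. -> .   bit 28 = 0  t=0,i=17
  ##.## -> .   bit 27 = 0  t=1,i=11
  ##.#. -> .   bit 26 = 0  t=2,i=15
  ##..# -> .   bit 25 = 0  t=1,i=4
  ##... -> #   bit 24 = 1  t=0,i=3
  #.### -> #   bit 23 = 1  t=1,i=8
  #.##. -> #   bit 22 = 1  t=0,i=8
  #.#.# -> .   bit 21 = 0  t=2,i=16
  #.#.. -> .   bit 20 = 0  t=2,i=1
  #..## -> #   bit 19 = 1  t=5,i=9
  #..#. -> .   bit 18 = 0  t=1,i=5
  #...# -> .   bit 17 = 0  t=0,i=4
  #.... -> .   bit 16 = 0  t=0,i=11
  .#### -> .   bit 15 = 0  t=0,i=15
  .###. -> .   bit 14 = 0  t=1,i=9
  .##.# -> .   bit 13 = 0  t=3,i=7
  .##.. -> #   bit 12 = 1  t=0,i=2
  .#.## -> .   bit 11 = 0  t=0,i=7
  .#.#. -> #   bit 10 = 1  t=2,i=0
  .#..# -> #   bit 9 = 1  t=4,i=4
  .#... -> #   bit 8 = 1  t=2,i=2
  ..### -> .   bit 7 = 0  t=0,i=14
  ..##. -> #   bit 6 = 1  t=0,i=1
  ..#.# -> #   bit 5 = 1  t=0,i=6
  ..#.. -> #   bit 4 = 1  t=4,i=6
  ...## -> #   bit 3 = 1  t=0,i=0
  ...#. -> .   bit 2 = 0  t=0,i=5
  ....# -> #   bit 1 = 1  t=0,i=12
  ..... -> #   bit 0 = 1  t=3,i=14
  bits 10000001110010000001011101111011 = 2177374075

2177374075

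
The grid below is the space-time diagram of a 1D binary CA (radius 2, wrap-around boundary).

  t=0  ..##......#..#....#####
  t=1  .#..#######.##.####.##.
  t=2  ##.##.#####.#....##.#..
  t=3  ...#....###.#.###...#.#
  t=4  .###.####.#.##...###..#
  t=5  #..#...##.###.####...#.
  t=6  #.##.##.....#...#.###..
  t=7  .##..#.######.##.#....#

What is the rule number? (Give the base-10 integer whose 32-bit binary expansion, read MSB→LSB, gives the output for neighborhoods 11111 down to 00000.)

  ##### -> #   bit 31 = 1  t=0,i=20
  ####. -> #   bit 30 = 1  t=0,i=21
  ###.# -> #   bit 29 = 1  t=1,i=10
  ###.. -> .   bit 28 = 0  t=0,i=22
  ##.## -> .   bit 27 = 0  t=1,i=11
  ##.#. -> .   bit 26 = 0  t=2,i=11
  ##..# -> .   bit 25 = 0  t=0,i=0
  ##... -> #   bit 24 = 1  t=0,i=4
  #.### -> .   bit 23 = 0  t=1,i=15
  #.##. -> #   bit 22 = 1  t=1,i=12
  #.#.# -> #   bit 21 = 1  t=3,i=12
  #.#.. -> #   bit 20 = 1  t=2,i=12
  #..## -> #   bit 19 = 1  t=0,i=1
  #..#. -> #   bit 18 = 1  t=0,i=12
  #...# -> #   bit 17 = 1  t=3,i=1
  #.... -> #   bit 16 = 1  t=0,i=5
  .#### -> .   bit 15 = 0  t=0,i=19
  .###. -> .   bit 14 = 0  t=3,i=9
  .##.# -> .   bit 13 = 0  t=1,i=13
  .##.. -> .   bit 12 = 0  t=0,i=3
  .#.## -> #   bit 11 = 1  t=3,i=13
  .#.#. -> .   bit 10 = 0  t=3,i=21
  .#..# -> .   bit 9 = 0  t=0,i=11
  .#... -> .   bit 8 = 0  t=0,i=14
  ..### -> #   bit 7 = 1  t=0,i=18
  ..##. -> .   bit 6 = 0  t=0,i=2
  ..#.# -> .   bit 5 = 0  t=3,i=20
  ..#.. -> #   bit 4 = 1  t=0,i=10
  ...## -> #   bit 3 = 1  t=0,i=17
  ...#. -> #   bit 2 = 1  t=0,i=9
  ....# -> #   bit 1 = 1  t=0,i=8
  ..... -> #   bit 0 = 1  t=0,i=6
  bits 11100001011111110000100010011111 = 3783198879

3783198879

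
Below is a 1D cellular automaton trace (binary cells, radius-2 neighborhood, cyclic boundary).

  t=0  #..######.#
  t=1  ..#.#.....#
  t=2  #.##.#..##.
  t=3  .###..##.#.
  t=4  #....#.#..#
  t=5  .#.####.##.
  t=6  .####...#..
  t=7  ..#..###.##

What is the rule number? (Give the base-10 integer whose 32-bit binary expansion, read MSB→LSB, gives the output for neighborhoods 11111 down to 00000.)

30060326

  nb #####: next=.  (t=0,i=5, bit31=0)
  nb ####.: next=.  (t=0,i=7, bit30=0)
  nb ###.#: next=.  (t=0,i=8, bit29=0)
  nb ###..: next=.  (t=3,i=3, bit28=0)
  nb ##.##: next=.  (t=0,i=9, bit27=0)
  nb ##.#.: next=.  (t=2,i=4, bit26=0)
  nb ##..#: next=.  (t=0,i=1, bit25=0)
  nb ##...: next=#  (t=4,i=1, bit24=1)
  nb #.###: next=#  (t=5,i=3, bit23=1)
  nb #.##.: next=#  (t=0,i=10, bit22=1)
  nb #.#.#: next=.  (t=2,i=0, bit21=0)
  nb #.#..: next=.  (t=1,i=4, bit20=0)
  nb #..##: next=#  (t=0,i=2, bit19=1)
  nb #..#.: next=.  (t=1,i=1, bit18=0)
  nb #...#: next=#  (t=6,i=6, bit17=1)
  nb #....: next=.  (t=1,i=6, bit16=0)
  nb .####: next=#  (t=0,i=4, bit15=1)
  nb .###.: next=.  (t=3,i=2, bit14=0)
  nb .##.#: next=#  (t=2,i=3, bit13=1)
  nb .##..: next=.  (t=0,i=0, bit12=0)
  nb .#.##: next=#  (t=2,i=1, bit11=1)
  nb .#.#.: next=#  (t=1,i=3, bit10=1)
  nb .#..#: next=#  (t=1,i=0, bit9=1)
  nb .#...: next=#  (t=1,i=5, bit8=1)
  nb ..###: next=.  (t=0,i=3, bit7=0)
  nb ..##.: next=.  (t=2,i=8, bit6=0)
  nb ..#.#: next=#  (t=1,i=2, bit5=1)
  nb ..#..: next=.  (t=1,i=10, bit4=0)
  nb ...##: next=.  (t=6,i=0, bit3=0)
  nb ...#.: next=#  (t=1,i=9, bit2=1)
  nb ....#: next=#  (t=1,i=8, bit1=1)
  nb .....: next=.  (t=1,i=7, bit0=0)
  bits 00000001110010101010111100100110 = 30060326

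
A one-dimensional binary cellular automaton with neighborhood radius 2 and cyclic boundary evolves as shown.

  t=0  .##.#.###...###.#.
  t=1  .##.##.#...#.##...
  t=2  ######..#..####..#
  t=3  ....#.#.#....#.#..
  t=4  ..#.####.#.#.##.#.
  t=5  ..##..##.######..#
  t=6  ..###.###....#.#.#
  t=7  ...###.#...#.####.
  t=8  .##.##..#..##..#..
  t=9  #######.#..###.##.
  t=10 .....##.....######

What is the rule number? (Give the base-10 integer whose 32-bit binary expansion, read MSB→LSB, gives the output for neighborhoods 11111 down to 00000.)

1784708474

  nb #####: next=.  (t=2,i=1, bit31=0)
  nb ####.: next=#  (t=2,i=4, bit30=1)
  nb ###.#: next=#  (t=0,i=14, bit29=1)
  nb ###..: next=.  (t=0,i=8, bit28=0)
  nb ##.##: next=#  (t=1,i=3, bit27=1)
  nb ##.#.: next=.  (t=0,i=3, bit26=0)
  nb ##..#: next=#  (t=2,i=6, bit25=1)
  nb ##...: next=.  (t=0,i=9, bit24=0)
  nb #.###: next=.  (t=0,i=6, bit23=0)
  nb #.##.: next=#  (t=1,i=4, bit22=1)
  nb #.#.#: next=#  (t=0,i=4, bit21=1)
  nb #.#..: next=.  (t=0,i=16, bit20=0)
  nb #..##: next=.  (t=0,i=0, bit19=0)
  nb #..#.: next=.  (t=2,i=7, bit18=0)
  nb #...#: next=.  (t=0,i=10, bit17=0)
  nb #....: next=.  (t=1,i=16, bit16=0)
  nb .####: next=.  (t=2,i=0, bit15=0)
  nb .###.: next=#  (t=0,i=7, bit14=1)
  nb .##.#: next=#  (t=0,i=2, bit13=1)
  nb .##..: next=#  (t=1,i=14, bit12=1)
  nb .#.##: next=#  (t=0,i=5, bit11=1)
  nb .#.#.: next=#  (t=3,i=5, bit10=1)
  nb .#..#: next=.  (t=0,i=17, bit9=0)
  nb .#...: next=#  (t=1,i=8, bit8=1)
  nb ..###: next=.  (t=0,i=12, bit7=0)
  nb ..##.: next=#  (t=0,i=1, bit6=1)
  nb ..#.#: next=#  (t=1,i=11, bit5=1)
  nb ..#..: next=#  (t=2,i=8, bit4=1)
  nb ...##: next=#  (t=0,i=11, bit3=1)
  nb ...#.: next=.  (t=1,i=10, bit2=0)
  nb ....#: next=#  (t=1,i=17, bit1=1)
  nb .....: next=.  (t=3,i=0, bit0=0)
  bits 01101010011000000111110101111010 = 1784708474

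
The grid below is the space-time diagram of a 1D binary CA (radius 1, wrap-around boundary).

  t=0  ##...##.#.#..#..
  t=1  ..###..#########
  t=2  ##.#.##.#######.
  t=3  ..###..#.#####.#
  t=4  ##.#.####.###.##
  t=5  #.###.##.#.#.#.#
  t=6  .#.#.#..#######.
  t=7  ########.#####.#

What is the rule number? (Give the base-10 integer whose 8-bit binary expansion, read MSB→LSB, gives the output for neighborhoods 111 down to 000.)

  [7] ### => #  t=1,i=3
  [6] ##. => .  t=0,i=1
  [5] #.# => #  t=0,i=7
  [4] #.. => #  t=0,i=2
  [3] .## => .  t=0,i=0
  [2] .#. => #  t=0,i=8
  [1] ..# => #  t=0,i=4
  [0] ... => #  t=0,i=3
  bits 10110111 = 183

183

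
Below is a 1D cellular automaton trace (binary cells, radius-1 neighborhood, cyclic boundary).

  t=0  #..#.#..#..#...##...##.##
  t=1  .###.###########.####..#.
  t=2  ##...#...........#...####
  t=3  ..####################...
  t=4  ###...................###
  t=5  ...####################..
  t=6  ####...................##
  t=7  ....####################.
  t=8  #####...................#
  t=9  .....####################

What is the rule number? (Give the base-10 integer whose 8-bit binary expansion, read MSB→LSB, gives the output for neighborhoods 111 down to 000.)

31

  nb ###: next=.  (t=0,i=24, bit7=0)
  nb ##.: next=.  (t=0,i=0, bit6=0)
  nb #.#: next=.  (t=0,i=4, bit5=0)
  nb #..: next=#  (t=0,i=1, bit4=1)
  nb .##: next=#  (t=0,i=15, bit3=1)
  nb .#.: next=#  (t=0,i=3, bit2=1)
  nb ..#: next=#  (t=0,i=2, bit1=1)
  nb ...: next=#  (t=0,i=13, bit0=1)
  bits 00011111 = 31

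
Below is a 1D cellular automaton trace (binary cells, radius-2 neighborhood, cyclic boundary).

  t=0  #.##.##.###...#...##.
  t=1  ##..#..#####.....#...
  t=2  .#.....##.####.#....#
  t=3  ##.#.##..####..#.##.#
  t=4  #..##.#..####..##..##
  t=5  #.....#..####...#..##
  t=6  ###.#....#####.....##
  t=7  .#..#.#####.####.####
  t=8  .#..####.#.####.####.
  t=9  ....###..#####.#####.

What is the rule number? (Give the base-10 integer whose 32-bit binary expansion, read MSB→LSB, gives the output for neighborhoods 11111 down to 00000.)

1504828586

  nb #####: next=.  (t=1,i=9, bit31=0)
  nb ####.: next=#  (t=1,i=10, bit30=1)
  nb ###.#: next=.  (t=2,i=13, bit29=0)
  nb ###..: next=#  (t=0,i=10, bit28=1)
  nb ##.##: next=#  (t=0,i=4, bit27=1)
  nb ##.#.: next=.  (t=0,i=20, bit26=0)
  nb ##..#: next=.  (t=1,i=2, bit25=0)
  nb ##...: next=#  (t=0,i=11, bit24=1)
  nb #.###: next=#  (t=0,i=8, bit23=1)
  nb #.##.: next=.  (t=0,i=2, bit22=0)
  nb #.#.#: next=#  (t=0,i=0, bit21=1)
  nb #.#..: next=#  (t=2,i=1, bit20=1)
  nb #..##: next=.  (t=1,i=6, bit19=0)
  nb #..#.: next=.  (t=1,i=3, bit18=0)
  nb #...#: next=.  (t=0,i=12, bit17=0)
  nb #....: next=#  (t=1,i=13, bit16=1)
  nb .####: next=#  (t=1,i=8, bit15=1)
  nb .###.: next=#  (t=0,i=9, bit14=1)
  nb .##.#: next=.  (t=0,i=3, bit13=0)
  nb .##..: next=#  (t=1,i=1, bit12=1)
  nb .#.##: next=#  (t=0,i=1, bit11=1)
  nb .#.#.: next=#  (t=2,i=0, bit10=1)
  nb .#..#: next=.  (t=1,i=5, bit9=0)
  nb .#...: next=.  (t=0,i=15, bit8=0)
  nb ..###: next=#  (t=1,i=7, bit7=1)
  nb ..##.: next=.  (t=0,i=18, bit6=0)
  nb ..#.#: next=#  (t=2,i=20, bit5=1)
  nb ..#..: next=.  (t=0,i=14, bit4=0)
  nb ...##: next=#  (t=0,i=17, bit3=1)
  nb ...#.: next=.  (t=0,i=13, bit2=0)
  nb ....#: next=#  (t=1,i=15, bit1=1)
  nb .....: next=.  (t=1,i=14, bit0=0)
  bits 01011001101100011101110010101010 = 1504828586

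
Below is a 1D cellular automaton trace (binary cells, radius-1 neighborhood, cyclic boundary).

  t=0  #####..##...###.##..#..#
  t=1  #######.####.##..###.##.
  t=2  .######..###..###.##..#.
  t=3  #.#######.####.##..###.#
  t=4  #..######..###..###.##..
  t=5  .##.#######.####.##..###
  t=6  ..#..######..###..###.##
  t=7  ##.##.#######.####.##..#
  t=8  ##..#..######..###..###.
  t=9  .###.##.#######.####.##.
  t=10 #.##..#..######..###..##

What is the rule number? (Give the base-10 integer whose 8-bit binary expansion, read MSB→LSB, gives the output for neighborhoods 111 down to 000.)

211

  ### -> #   bit 7 = 1  t=0,i=0
  ##. -> #   bit 6 = 1  t=0,i=4
  #.# -> .   bit 5 = 0  t=0,i=15
  #.. -> #   bit 4 = 1  t=0,i=5
  .## -> .   bit 3 = 0  t=0,i=7
  .#. -> .   bit 2 = 0  t=0,i=20
  ..# -> #   bit 1 = 1  t=0,i=6
  ... -> #   bit 0 = 1  t=0,i=10
  bits 11010011 = 211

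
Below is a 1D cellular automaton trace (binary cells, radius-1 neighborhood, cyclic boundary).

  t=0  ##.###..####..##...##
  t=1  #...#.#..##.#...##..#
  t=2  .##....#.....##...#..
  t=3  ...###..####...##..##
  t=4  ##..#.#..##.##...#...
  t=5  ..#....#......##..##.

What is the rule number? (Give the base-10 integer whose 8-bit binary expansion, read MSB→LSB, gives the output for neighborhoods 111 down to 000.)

145

  ### -> #   bit 7 = 1  t=0,i=0
  ##. -> .   bit 6 = 0  t=0,i=1
  #.# -> .   bit 5 = 0  t=0,i=2
  #.. -> #   bit 4 = 1  t=0,i=6
  .## -> .   bit 3 = 0  t=0,i=3
  .#. -> .   bit 2 = 0  t=1,i=4
  ..# -> .   bit 1 = 0  t=0,i=7
  ... -> #   bit 0 = 1  t=0,i=17
  bits 10010001 = 145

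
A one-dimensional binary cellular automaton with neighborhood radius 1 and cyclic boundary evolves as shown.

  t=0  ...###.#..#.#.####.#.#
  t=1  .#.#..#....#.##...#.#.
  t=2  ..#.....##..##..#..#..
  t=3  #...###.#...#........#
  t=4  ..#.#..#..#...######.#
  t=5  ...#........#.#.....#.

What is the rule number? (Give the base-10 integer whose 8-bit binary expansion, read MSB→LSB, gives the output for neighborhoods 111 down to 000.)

41

  ### -> .   bit 7 = 0  t=0,i=4
  ##. -> .   bit 6 = 0  t=0,i=5
  #.# -> #   bit 5 = 1  t=0,i=6
  #.. -> .   bit 4 = 0  t=0,i=0
  .## -> #   bit 3 = 1  t=0,i=3
  .#. -> .   bit 2 = 0  t=0,i=7
  ..# -> .   bit 1 = 0  t=0,i=2
  ... -> #   bit 0 = 1  t=0,i=1
  bits 00101001 = 41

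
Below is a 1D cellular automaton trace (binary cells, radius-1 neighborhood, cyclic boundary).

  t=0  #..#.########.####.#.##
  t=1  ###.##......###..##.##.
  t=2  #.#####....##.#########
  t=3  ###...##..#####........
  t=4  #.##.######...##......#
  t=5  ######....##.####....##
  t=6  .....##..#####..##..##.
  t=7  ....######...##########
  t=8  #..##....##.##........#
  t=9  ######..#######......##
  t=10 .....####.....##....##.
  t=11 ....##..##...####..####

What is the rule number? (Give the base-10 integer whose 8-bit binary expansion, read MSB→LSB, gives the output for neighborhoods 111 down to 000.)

  [7] ### => .  t=0,i=6
  [6] ##. => #  t=0,i=0
  [5] #.# => #  t=0,i=4
  [4] #.. => #  t=0,i=1
  [3] .## => #  t=0,i=5
  [2] .#. => .  t=0,i=3
  [1] ..# => #  t=0,i=2
  [0] ... => .  t=1,i=7
  bits 01111010 = 122

122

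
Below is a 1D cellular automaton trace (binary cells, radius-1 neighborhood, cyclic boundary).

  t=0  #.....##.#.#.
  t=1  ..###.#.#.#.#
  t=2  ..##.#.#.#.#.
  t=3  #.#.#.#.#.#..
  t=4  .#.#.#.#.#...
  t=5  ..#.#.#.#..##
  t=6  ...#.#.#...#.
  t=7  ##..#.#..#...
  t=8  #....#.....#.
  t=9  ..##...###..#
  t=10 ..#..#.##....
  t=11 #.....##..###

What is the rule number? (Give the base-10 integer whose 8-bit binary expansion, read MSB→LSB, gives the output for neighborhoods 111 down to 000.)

  [7] ### => #  t=1,i=3
  [6] ##. => .  t=0,i=7
  [5] #.# => #  t=0,i=8
  [4] #.. => .  t=0,i=1
  [3] .## => #  t=0,i=6
  [2] .#. => .  t=0,i=0
  [1] ..# => .  t=0,i=5
  [0] ... => #  t=0,i=2
  bits 10101001 = 169

169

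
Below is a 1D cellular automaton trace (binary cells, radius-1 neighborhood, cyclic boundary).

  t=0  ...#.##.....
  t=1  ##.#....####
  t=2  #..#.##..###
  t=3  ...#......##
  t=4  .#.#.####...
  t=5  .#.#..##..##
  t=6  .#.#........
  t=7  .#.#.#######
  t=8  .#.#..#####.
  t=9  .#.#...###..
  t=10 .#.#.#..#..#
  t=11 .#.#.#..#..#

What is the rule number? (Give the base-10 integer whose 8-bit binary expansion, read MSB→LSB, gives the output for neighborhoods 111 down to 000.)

  [7] ### => #  t=1,i=0
  [6] ##. => .  t=0,i=6
  [5] #.# => .  t=0,i=4
  [4] #.. => .  t=0,i=7
  [3] .## => .  t=0,i=5
  [2] .#. => #  t=0,i=3
  [1] ..# => .  t=0,i=2
  [0] ... => #  t=0,i=0
  bits 10000101 = 133

133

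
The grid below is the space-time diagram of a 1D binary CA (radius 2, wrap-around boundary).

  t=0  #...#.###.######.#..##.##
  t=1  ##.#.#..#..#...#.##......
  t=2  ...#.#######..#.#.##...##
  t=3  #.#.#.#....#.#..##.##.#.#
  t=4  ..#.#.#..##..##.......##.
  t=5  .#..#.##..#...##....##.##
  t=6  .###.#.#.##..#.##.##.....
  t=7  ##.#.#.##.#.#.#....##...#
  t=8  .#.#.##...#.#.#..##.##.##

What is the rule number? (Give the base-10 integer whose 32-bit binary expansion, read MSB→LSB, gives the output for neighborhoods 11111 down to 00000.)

  [31] ##### => .  t=0,i=12
  [30] ####. => .  t=0,i=14
  [29] ###.# => #  t=0,i=8
  [28] ###.. => #  t=0,i=0
  [27] ##.## => .  t=0,i=9
  [26] ##.#. => .  t=0,i=16
  [25] ##..# => .  t=2,i=12
  [24] ##... => #  t=0,i=1
  [23] #.### => .  t=0,i=6
  [22] #.##. => .  t=1,i=17
  [21] #.#.# => #  t=1,i=3
  [20] #.#.. => #  t=0,i=17
  [19] #..## => .  t=0,i=19
  [18] #..#. => #  t=1,i=7
  [17] #...# => .  t=0,i=2
  [16] #.... => .  t=1,i=20
  [15] .#### => #  t=0,i=11
  [14] .###. => .  t=0,i=7
  [13] .##.# => .  t=0,i=21
  [12] .##.. => #  t=1,i=18
  [11] .#.## => #  t=0,i=5
  [10] .#.#. => .  t=1,i=4
  [9] .#..# => #  t=0,i=18
  [8] .#... => .  t=1,i=12
  [7] ..### => #  t=6,i=1
  [6] ..##. => .  t=0,i=20
  [5] ..#.# => .  t=0,i=4
  [4] ..#.. => #  t=1,i=8
  [3] ...## => #  t=1,i=24
  [2] ...#. => #  t=0,i=3
  [1] ....# => #  t=1,i=23
  [0] ..... => .  t=1,i=21
  bits 00110001001101001001101010011110 = 825531038

825531038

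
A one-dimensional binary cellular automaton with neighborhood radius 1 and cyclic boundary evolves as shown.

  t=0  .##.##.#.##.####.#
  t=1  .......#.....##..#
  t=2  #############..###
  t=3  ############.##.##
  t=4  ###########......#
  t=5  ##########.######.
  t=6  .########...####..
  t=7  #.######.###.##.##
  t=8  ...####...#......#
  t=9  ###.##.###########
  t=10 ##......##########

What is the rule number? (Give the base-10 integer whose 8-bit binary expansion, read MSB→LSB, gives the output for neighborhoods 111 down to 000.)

151

  [7] ### => #  t=0,i=13
  [6] ##. => .  t=0,i=2
  [5] #.# => .  t=0,i=0
  [4] #.. => #  t=1,i=0
  [3] .## => .  t=0,i=1
  [2] .#. => #  t=0,i=7
  [1] ..# => #  t=1,i=6
  [0] ... => #  t=1,i=1
  bits 10010111 = 151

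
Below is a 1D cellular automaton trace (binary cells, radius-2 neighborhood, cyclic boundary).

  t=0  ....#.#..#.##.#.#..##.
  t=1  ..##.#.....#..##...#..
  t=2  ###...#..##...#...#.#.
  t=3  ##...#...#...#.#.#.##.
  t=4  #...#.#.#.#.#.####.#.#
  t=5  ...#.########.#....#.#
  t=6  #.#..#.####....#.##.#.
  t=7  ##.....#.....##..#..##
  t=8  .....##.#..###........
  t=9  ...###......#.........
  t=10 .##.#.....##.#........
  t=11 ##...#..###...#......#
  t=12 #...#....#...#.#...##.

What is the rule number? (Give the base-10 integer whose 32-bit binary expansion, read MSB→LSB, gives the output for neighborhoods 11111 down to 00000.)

  nb #####: next=#  (t=5,i=7, bit31=1)
  nb ####.: next=.  (t=4,i=16, bit30=0)
  nb ###.#: next=.  (t=4,i=17, bit29=0)
  nb ###..: next=.  (t=2,i=2, bit28=0)
  nb ##.##: next=#  (t=3,i=21, bit27=1)
  nb ##.#.: next=.  (t=0,i=13, bit26=0)
  nb ##..#: next=.  (t=7,i=15, bit25=0)
  nb ##...: next=.  (t=0,i=21, bit24=0)
  nb #.###: next=#  (t=2,i=0, bit23=1)
  nb #.##.: next=#  (t=0,i=11, bit22=1)
  nb #.#.#: next=#  (t=0,i=14, bit21=1)
  nb #.#..: next=.  (t=0,i=6, bit20=0)
  nb #..##: next=.  (t=0,i=18, bit19=0)
  nb #..#.: next=.  (t=0,i=8, bit18=0)
  nb #...#: next=.  (t=1,i=17, bit17=0)
  nb #....: next=.  (t=0,i=0, bit16=0)
  nb .####: next=.  (t=4,i=15, bit15=0)
  nb .###.: next=#  (t=2,i=1, bit14=1)
  nb .##.#: next=.  (t=0,i=12, bit13=0)
  nb .##..: next=.  (t=0,i=20, bit12=0)
  nb .#.##: next=.  (t=0,i=10, bit11=0)
  nb .#.#.: next=#  (t=0,i=5, bit10=1)
  nb .#..#: next=.  (t=0,i=7, bit9=0)
  nb .#...: next=#  (t=1,i=6, bit8=1)
  nb ..###: next=.  (t=7,i=20, bit7=0)
  nb ..##.: next=#  (t=0,i=19, bit6=1)
  nb ..#.#: next=.  (t=0,i=4, bit5=0)
  nb ..#..: next=.  (t=1,i=11, bit4=0)
  nb ...##: next=#  (t=1,i=1, bit3=1)
  nb ...#.: next=#  (t=0,i=3, bit2=1)
  nb ....#: next=#  (t=0,i=2, bit1=1)
  nb .....: next=.  (t=0,i=1, bit0=0)
  bits 10001000111000000100010101001110 = 2296399182

2296399182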